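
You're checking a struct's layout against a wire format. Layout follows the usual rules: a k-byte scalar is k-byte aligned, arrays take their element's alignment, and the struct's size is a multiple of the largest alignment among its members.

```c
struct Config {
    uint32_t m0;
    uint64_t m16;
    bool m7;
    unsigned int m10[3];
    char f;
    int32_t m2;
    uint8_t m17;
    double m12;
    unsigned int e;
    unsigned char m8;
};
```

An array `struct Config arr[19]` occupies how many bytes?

0..4  m0  (4B, 4-aligned)
4..8  -- padding (4B)
8..16  m16  (8B, 8-aligned)
16..17  m7  (1B, 1-aligned)
17..20  -- padding (3B)
20..32  m10  (12B, 4-aligned)
32..33  f  (1B, 1-aligned)
33..36  -- padding (3B)
36..40  m2  (4B, 4-aligned)
40..41  m17  (1B, 1-aligned)
41..48  -- padding (7B)
48..56  m12  (8B, 8-aligned)
56..60  e  (4B, 4-aligned)
60..61  m8  (1B, 1-aligned)
61..64  -- tail padding (3B)
sizeof = 64, alignof = 8
array of 19: 19 × 64 = 1216

1216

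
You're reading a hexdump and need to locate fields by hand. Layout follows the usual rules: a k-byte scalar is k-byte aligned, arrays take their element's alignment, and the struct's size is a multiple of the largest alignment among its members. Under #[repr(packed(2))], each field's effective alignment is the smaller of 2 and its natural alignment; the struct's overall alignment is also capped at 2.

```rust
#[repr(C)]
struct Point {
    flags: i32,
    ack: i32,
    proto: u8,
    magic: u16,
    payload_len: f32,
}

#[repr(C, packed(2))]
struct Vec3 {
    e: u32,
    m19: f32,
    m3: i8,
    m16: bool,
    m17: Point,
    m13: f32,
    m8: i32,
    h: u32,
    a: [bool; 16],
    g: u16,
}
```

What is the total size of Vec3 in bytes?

Point: flags at 0 (size 4, align 4) → ends 4; ack at 4 (size 4, align 4) → ends 8; proto at 8 (size 1, align 1) → ends 9; pad 1 to align 2 for magic; magic at 10 (size 2, align 2) → ends 12; payload_len at 12 (size 4, align 4) → ends 16; total 16 bytes, alignment 4
e at 0 (size 4, align 2) → ends 4
m19 at 4 (size 4, align 2) → ends 8
m3 at 8 (size 1, align 1) → ends 9
m16 at 9 (size 1, align 1) → ends 10
m17 at 10 (size 16, align 2) → ends 26
m13 at 26 (size 4, align 2) → ends 30
m8 at 30 (size 4, align 2) → ends 34
h at 34 (size 4, align 2) → ends 38
a at 38 (size 16, align 1) → ends 54
g at 54 (size 2, align 2) → ends 56
total 56 bytes, alignment 2

56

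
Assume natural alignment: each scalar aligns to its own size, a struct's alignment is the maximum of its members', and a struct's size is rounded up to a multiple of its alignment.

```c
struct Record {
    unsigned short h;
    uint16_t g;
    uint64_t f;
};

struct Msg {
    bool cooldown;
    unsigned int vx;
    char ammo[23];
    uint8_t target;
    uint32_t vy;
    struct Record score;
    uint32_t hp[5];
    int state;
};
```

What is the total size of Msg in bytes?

80 bytes

Record: h at 0 (size 2, align 2) → ends 2; g at 2 (size 2, align 2) → ends 4; pad 4 to align 8 for f; f at 8 (size 8, align 8) → ends 16; total 16 bytes, alignment 8
cooldown at 0 (size 1, align 1) → ends 1
pad 3 to align 4 for vx
vx at 4 (size 4, align 4) → ends 8
ammo at 8 (size 23, align 1) → ends 31
target at 31 (size 1, align 1) → ends 32
vy at 32 (size 4, align 4) → ends 36
pad 4 to align 8 for score
score at 40 (size 16, align 8) → ends 56
hp at 56 (size 20, align 4) → ends 76
state at 76 (size 4, align 4) → ends 80
total 80 bytes, alignment 8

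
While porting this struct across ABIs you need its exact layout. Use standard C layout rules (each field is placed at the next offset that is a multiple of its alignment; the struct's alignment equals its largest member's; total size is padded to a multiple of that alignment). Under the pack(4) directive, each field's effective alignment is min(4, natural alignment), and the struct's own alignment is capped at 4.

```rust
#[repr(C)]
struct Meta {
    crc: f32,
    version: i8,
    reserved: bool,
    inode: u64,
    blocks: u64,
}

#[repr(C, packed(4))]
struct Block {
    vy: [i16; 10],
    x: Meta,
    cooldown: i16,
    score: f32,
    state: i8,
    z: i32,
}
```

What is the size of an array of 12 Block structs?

720

Meta: @0: crc [4B, align 4] → 4; @4: version [1B, align 1] → 5; @5: reserved [1B, align 1] → 6; +2 pad (align 8); @8: inode [8B, align 8] → 16; @16: blocks [8B, align 8] → 24; size 24, align 8
@0: vy [20B, align 2] → 20
@20: x [24B, align 4] → 44
@44: cooldown [2B, align 2] → 46
+2 pad (align 4)
@48: score [4B, align 4] → 52
@52: state [1B, align 1] → 53
+3 pad (align 4)
@56: z [4B, align 4] → 60
size 60, align 4
array of 12: 12 × 60 = 720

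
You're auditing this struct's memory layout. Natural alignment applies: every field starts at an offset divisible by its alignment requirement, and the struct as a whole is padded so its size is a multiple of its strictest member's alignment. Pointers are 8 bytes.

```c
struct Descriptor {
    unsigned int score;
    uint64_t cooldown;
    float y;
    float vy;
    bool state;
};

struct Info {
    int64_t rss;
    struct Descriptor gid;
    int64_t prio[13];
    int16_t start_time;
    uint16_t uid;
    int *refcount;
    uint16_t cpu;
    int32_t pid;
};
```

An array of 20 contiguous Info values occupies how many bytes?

Descriptor: @0: score [4B, align 4] → 4; +4 pad (align 8); @8: cooldown [8B, align 8] → 16; @16: y [4B, align 4] → 20; @20: vy [4B, align 4] → 24; @24: state [1B, align 1] → 25; +7 tail pad (align 8); size 32, align 8
@0: rss [8B, align 8] → 8
@8: gid [32B, align 8] → 40
@40: prio [104B, align 8] → 144
@144: start_time [2B, align 2] → 146
@146: uid [2B, align 2] → 148
+4 pad (align 8)
@152: refcount [8B, align 8] → 160
@160: cpu [2B, align 2] → 162
+2 pad (align 4)
@164: pid [4B, align 4] → 168
size 168, align 8
array of 20: 20 × 168 = 3360

3360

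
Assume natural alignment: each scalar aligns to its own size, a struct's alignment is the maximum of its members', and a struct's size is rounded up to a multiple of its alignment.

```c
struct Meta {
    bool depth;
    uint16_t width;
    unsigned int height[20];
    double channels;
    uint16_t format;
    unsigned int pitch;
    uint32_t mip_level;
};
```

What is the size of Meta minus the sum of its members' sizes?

11

depth at 0 (size 1, align 1) → ends 1
pad 1 to align 2 for width
width at 2 (size 2, align 2) → ends 4
height at 4 (size 80, align 4) → ends 84
pad 4 to align 8 for channels
channels at 88 (size 8, align 8) → ends 96
format at 96 (size 2, align 2) → ends 98
pad 2 to align 4 for pitch
pitch at 100 (size 4, align 4) → ends 104
mip_level at 104 (size 4, align 4) → ends 108
tail pad 4 to reach multiple of 8
total 112 bytes, alignment 8
data bytes 101, size 112 → padding 11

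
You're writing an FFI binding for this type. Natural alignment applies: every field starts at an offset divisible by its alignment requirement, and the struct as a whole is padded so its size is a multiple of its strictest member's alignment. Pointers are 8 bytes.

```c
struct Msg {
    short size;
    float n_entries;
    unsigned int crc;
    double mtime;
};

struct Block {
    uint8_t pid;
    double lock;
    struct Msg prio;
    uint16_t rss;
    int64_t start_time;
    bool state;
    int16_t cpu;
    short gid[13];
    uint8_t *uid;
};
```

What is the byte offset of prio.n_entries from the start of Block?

Msg: size at 0 (size 2, align 2) → ends 2; pad 2 to align 4 for n_entries; n_entries at 4 (size 4, align 4) → ends 8; crc at 8 (size 4, align 4) → ends 12; pad 4 to align 8 for mtime; mtime at 16 (size 8, align 8) → ends 24; total 24 bytes, alignment 8
pid at 0 (size 1, align 1) → ends 1
pad 7 to align 8 for lock
lock at 8 (size 8, align 8) → ends 16
prio at 16 (size 24, align 8) → ends 40
within Msg: n_entries at 4
16 + 4 = 20

20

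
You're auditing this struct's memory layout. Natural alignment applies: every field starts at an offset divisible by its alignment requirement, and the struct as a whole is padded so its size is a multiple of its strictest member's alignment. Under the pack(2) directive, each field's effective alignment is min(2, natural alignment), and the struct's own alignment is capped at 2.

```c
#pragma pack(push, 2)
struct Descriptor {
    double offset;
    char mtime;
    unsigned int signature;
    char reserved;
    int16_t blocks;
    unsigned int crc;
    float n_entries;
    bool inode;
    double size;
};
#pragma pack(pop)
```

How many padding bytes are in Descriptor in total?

3

@0: offset [8B, align 2] → 8
@8: mtime [1B, align 1] → 9
+1 pad (align 2)
@10: signature [4B, align 2] → 14
@14: reserved [1B, align 1] → 15
+1 pad (align 2)
@16: blocks [2B, align 2] → 18
@18: crc [4B, align 2] → 22
@22: n_entries [4B, align 2] → 26
@26: inode [1B, align 1] → 27
+1 pad (align 2)
@28: size [8B, align 2] → 36
size 36, align 2
data bytes 33, size 36 → padding 3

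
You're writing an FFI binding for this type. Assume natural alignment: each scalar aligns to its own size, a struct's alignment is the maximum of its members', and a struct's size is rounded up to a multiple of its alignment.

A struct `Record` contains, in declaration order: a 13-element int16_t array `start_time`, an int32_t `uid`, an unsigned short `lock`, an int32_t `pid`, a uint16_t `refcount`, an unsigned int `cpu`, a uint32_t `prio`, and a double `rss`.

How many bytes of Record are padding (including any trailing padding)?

10

start_time at 0 (size 26, align 2) → ends 26
pad 2 to align 4 for uid
uid at 28 (size 4, align 4) → ends 32
lock at 32 (size 2, align 2) → ends 34
pad 2 to align 4 for pid
pid at 36 (size 4, align 4) → ends 40
refcount at 40 (size 2, align 2) → ends 42
pad 2 to align 4 for cpu
cpu at 44 (size 4, align 4) → ends 48
prio at 48 (size 4, align 4) → ends 52
pad 4 to align 8 for rss
rss at 56 (size 8, align 8) → ends 64
total 64 bytes, alignment 8
data bytes 54, size 64 → padding 10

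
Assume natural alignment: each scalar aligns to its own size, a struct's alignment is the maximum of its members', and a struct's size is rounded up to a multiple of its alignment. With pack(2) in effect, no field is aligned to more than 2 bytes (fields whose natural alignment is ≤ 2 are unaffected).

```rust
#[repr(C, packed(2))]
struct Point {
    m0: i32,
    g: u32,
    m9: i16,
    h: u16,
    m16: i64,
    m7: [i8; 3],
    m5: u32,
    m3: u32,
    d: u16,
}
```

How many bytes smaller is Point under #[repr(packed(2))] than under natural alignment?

6

natural layout:
  @0: m0 [4B, align 4] → 4
  @4: g [4B, align 4] → 8
  @8: m9 [2B, align 2] → 10
  @10: h [2B, align 2] → 12
  +4 pad (align 8)
  @16: m16 [8B, align 8] → 24
  @24: m7 [3B, align 1] → 27
  +1 pad (align 4)
  @28: m5 [4B, align 4] → 32
  @32: m3 [4B, align 4] → 36
  @36: d [2B, align 2] → 38
  +2 tail pad (align 8)
  size 40, align 8
packed(2) layout:
  @0: m0 [4B, align 2] → 4
  @4: g [4B, align 2] → 8
  @8: m9 [2B, align 2] → 10
  @10: h [2B, align 2] → 12
  @12: m16 [8B, align 2] → 20
  @20: m7 [3B, align 1] → 23
  +1 pad (align 2)
  @24: m5 [4B, align 2] → 28
  @28: m3 [4B, align 2] → 32
  @32: d [2B, align 2] → 34
  size 34, align 2
40 − 34 = 6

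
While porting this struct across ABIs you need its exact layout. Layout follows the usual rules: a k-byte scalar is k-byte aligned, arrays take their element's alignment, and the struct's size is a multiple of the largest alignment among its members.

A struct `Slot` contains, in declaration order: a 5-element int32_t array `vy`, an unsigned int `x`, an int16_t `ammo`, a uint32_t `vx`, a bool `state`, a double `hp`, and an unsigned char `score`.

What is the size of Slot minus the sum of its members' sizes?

0..20  vy  (20B, 4-aligned)
20..24  x  (4B, 4-aligned)
24..26  ammo  (2B, 2-aligned)
26..28  -- padding (2B)
28..32  vx  (4B, 4-aligned)
32..33  state  (1B, 1-aligned)
33..40  -- padding (7B)
40..48  hp  (8B, 8-aligned)
48..49  score  (1B, 1-aligned)
49..56  -- tail padding (7B)
sizeof = 56, alignof = 8
data bytes 40, size 56 → padding 16

16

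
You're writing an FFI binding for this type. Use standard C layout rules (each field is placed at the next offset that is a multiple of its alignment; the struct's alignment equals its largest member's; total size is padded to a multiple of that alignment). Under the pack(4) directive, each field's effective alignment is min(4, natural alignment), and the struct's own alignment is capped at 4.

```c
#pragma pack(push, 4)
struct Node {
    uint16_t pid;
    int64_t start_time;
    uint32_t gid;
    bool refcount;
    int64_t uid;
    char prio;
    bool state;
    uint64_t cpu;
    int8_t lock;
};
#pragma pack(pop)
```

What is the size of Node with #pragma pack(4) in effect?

pid at 0 (size 2, align 2) → ends 2
pad 2 to align 4 for start_time
start_time at 4 (size 8, align 4) → ends 12
gid at 12 (size 4, align 4) → ends 16
refcount at 16 (size 1, align 1) → ends 17
pad 3 to align 4 for uid
uid at 20 (size 8, align 4) → ends 28
prio at 28 (size 1, align 1) → ends 29
state at 29 (size 1, align 1) → ends 30
pad 2 to align 4 for cpu
cpu at 32 (size 8, align 4) → ends 40
lock at 40 (size 1, align 1) → ends 41
tail pad 3 to reach multiple of 4
total 44 bytes, alignment 4

44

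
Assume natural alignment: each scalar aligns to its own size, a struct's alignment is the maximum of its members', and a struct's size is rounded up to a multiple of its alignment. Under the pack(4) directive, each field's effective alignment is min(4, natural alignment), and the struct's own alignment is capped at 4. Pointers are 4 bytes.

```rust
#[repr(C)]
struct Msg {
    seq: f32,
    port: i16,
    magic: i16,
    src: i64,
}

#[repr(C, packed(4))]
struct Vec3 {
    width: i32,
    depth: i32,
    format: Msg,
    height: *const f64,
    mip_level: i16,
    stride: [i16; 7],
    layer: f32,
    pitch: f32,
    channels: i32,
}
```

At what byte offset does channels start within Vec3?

Msg: @0: seq [4B, align 4] → 4; @4: port [2B, align 2] → 6; @6: magic [2B, align 2] → 8; @8: src [8B, align 8] → 16; size 16, align 8
@0: width [4B, align 4] → 4
@4: depth [4B, align 4] → 8
@8: format [16B, align 4] → 24
@24: height [4B, align 4] → 28
@28: mip_level [2B, align 2] → 30
@30: stride [14B, align 2] → 44
@44: layer [4B, align 4] → 48
@48: pitch [4B, align 4] → 52
@52: channels [4B, align 4] → 56

52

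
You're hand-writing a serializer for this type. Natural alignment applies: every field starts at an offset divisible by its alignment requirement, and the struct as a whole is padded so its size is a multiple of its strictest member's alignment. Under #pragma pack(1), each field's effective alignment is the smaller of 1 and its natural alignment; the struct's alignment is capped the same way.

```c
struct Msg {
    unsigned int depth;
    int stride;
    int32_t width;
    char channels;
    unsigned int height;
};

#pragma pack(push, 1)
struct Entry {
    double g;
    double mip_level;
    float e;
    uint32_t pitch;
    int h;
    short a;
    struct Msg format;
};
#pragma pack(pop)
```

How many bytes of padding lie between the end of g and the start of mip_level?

0

Msg: @0: depth [4B, align 4] → 4; @4: stride [4B, align 4] → 8; @8: width [4B, align 4] → 12; @12: channels [1B, align 1] → 13; +3 pad (align 4); @16: height [4B, align 4] → 20; size 20, align 4
@0: g [8B, align 1] → 8
@8: mip_level [8B, align 1] → 16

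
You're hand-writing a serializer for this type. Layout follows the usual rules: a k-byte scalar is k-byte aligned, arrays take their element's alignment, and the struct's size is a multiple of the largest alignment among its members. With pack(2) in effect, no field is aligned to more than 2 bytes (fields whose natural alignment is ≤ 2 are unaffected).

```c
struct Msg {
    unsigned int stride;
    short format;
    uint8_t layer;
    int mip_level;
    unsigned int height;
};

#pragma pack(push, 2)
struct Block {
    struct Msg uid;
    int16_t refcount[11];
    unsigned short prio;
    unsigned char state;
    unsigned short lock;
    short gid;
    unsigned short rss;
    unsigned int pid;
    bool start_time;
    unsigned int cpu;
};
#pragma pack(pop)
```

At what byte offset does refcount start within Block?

Msg: @0: stride [4B, align 4] → 4; @4: format [2B, align 2] → 6; @6: layer [1B, align 1] → 7; +1 pad (align 4); @8: mip_level [4B, align 4] → 12; @12: height [4B, align 4] → 16; size 16, align 4
@0: uid [16B, align 2] → 16
@16: refcount [22B, align 2] → 38

16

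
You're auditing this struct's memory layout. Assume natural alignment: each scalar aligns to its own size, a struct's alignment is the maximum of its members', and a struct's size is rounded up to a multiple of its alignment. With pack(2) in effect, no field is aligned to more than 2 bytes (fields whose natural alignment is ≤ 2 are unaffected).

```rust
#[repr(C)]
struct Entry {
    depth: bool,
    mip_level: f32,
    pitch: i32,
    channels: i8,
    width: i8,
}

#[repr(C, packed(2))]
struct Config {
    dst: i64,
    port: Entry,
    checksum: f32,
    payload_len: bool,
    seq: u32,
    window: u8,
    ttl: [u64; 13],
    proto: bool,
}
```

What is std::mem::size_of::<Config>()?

Entry: depth at 0 (size 1, align 1) → ends 1; pad 3 to align 4 for mip_level; mip_level at 4 (size 4, align 4) → ends 8; pitch at 8 (size 4, align 4) → ends 12; channels at 12 (size 1, align 1) → ends 13; width at 13 (size 1, align 1) → ends 14; tail pad 2 to reach multiple of 4; total 16 bytes, alignment 4
dst at 0 (size 8, align 2) → ends 8
port at 8 (size 16, align 2) → ends 24
checksum at 24 (size 4, align 2) → ends 28
payload_len at 28 (size 1, align 1) → ends 29
pad 1 to align 2 for seq
seq at 30 (size 4, align 2) → ends 34
window at 34 (size 1, align 1) → ends 35
pad 1 to align 2 for ttl
ttl at 36 (size 104, align 2) → ends 140
proto at 140 (size 1, align 1) → ends 141
tail pad 1 to reach multiple of 2
total 142 bytes, alignment 2

142 bytes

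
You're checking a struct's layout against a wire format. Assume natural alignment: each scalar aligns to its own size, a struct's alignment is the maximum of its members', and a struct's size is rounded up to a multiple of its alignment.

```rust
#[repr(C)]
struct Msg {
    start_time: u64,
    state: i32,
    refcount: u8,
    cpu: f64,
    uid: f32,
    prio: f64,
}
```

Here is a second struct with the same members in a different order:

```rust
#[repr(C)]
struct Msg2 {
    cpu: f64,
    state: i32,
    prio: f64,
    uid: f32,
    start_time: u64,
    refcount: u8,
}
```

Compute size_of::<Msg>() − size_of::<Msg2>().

-8

@0: start_time [8B, align 8] → 8
@8: state [4B, align 4] → 12
@12: refcount [1B, align 1] → 13
+3 pad (align 8)
@16: cpu [8B, align 8] → 24
@24: uid [4B, align 4] → 28
+4 pad (align 8)
@32: prio [8B, align 8] → 40
size 40, align 8
— Msg2 —
@0: cpu [8B, align 8] → 8
@8: state [4B, align 4] → 12
+4 pad (align 8)
@16: prio [8B, align 8] → 24
@24: uid [4B, align 4] → 28
+4 pad (align 8)
@32: start_time [8B, align 8] → 40
@40: refcount [1B, align 1] → 41
+7 tail pad (align 8)
size 48, align 8
40 − 48 = -8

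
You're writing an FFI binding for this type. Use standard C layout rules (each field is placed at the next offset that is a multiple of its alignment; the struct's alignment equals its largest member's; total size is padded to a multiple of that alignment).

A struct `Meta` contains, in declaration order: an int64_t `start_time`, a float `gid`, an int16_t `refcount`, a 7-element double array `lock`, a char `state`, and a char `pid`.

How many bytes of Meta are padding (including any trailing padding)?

8

@0: start_time [8B, align 8] → 8
@8: gid [4B, align 4] → 12
@12: refcount [2B, align 2] → 14
+2 pad (align 8)
@16: lock [56B, align 8] → 72
@72: state [1B, align 1] → 73
@73: pid [1B, align 1] → 74
+6 tail pad (align 8)
size 80, align 8
data bytes 72, size 80 → padding 8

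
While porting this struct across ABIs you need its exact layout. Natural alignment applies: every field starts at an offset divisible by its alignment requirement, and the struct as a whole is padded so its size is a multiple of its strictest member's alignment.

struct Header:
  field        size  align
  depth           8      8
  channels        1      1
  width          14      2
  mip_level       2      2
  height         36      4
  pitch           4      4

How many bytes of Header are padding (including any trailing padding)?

0..8  depth  (8B, 8-aligned)
8..9  channels  (1B, 1-aligned)
9..10  -- padding (1B)
10..24  width  (14B, 2-aligned)
24..26  mip_level  (2B, 2-aligned)
26..28  -- padding (2B)
28..64  height  (36B, 4-aligned)
64..68  pitch  (4B, 4-aligned)
68..72  -- tail padding (4B)
sizeof = 72, alignof = 8
data bytes 65, size 72 → padding 7

7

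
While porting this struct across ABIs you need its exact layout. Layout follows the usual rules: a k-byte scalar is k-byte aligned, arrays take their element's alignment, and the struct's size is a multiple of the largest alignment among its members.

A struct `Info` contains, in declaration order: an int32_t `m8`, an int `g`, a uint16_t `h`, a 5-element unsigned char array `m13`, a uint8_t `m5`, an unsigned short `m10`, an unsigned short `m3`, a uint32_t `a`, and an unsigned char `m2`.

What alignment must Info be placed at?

4

member alignments: m8=4, g=4, h=2, m13=1, m5=1, m10=2, m3=2, a=4, m2=1
max = 4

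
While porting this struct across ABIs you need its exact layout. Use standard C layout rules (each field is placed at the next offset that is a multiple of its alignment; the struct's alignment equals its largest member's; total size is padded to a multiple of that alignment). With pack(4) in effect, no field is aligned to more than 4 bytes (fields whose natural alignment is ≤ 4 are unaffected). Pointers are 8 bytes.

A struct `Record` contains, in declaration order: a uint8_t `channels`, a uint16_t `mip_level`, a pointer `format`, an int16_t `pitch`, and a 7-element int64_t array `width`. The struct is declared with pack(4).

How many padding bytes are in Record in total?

3

0..1  channels  (1B, 1-aligned)
1..2  -- padding (1B)
2..4  mip_level  (2B, 2-aligned)
4..12  format  (8B, 4-aligned)
12..14  pitch  (2B, 2-aligned)
14..16  -- padding (2B)
16..72  width  (56B, 4-aligned)
sizeof = 72, alignof = 4
data bytes 69, size 72 → padding 3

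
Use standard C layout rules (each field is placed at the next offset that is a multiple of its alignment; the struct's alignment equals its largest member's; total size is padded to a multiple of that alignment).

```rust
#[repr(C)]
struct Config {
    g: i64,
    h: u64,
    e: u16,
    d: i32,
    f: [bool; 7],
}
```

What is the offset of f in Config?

g at 0 (size 8, align 8) → ends 8
h at 8 (size 8, align 8) → ends 16
e at 16 (size 2, align 2) → ends 18
pad 2 to align 4 for d
d at 20 (size 4, align 4) → ends 24
f at 24 (size 7, align 1) → ends 31

24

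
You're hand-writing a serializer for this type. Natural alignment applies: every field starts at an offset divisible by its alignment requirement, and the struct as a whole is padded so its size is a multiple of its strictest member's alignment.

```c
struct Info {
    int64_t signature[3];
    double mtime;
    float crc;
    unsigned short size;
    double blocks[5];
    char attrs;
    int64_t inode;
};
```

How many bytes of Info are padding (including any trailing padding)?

9

0..24  signature  (24B, 8-aligned)
24..32  mtime  (8B, 8-aligned)
32..36  crc  (4B, 4-aligned)
36..38  size  (2B, 2-aligned)
38..40  -- padding (2B)
40..80  blocks  (40B, 8-aligned)
80..81  attrs  (1B, 1-aligned)
81..88  -- padding (7B)
88..96  inode  (8B, 8-aligned)
sizeof = 96, alignof = 8
data bytes 87, size 96 → padding 9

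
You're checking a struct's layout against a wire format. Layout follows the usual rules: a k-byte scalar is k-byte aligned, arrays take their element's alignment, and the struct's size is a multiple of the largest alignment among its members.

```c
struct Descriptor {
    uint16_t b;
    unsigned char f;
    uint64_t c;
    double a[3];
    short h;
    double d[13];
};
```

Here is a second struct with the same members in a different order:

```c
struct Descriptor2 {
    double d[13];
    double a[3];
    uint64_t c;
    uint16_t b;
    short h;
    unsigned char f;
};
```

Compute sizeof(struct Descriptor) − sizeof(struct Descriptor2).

8

b at 0 (size 2, align 2) → ends 2
f at 2 (size 1, align 1) → ends 3
pad 5 to align 8 for c
c at 8 (size 8, align 8) → ends 16
a at 16 (size 24, align 8) → ends 40
h at 40 (size 2, align 2) → ends 42
pad 6 to align 8 for d
d at 48 (size 104, align 8) → ends 152
total 152 bytes, alignment 8
— Descriptor2 —
d at 0 (size 104, align 8) → ends 104
a at 104 (size 24, align 8) → ends 128
c at 128 (size 8, align 8) → ends 136
b at 136 (size 2, align 2) → ends 138
h at 138 (size 2, align 2) → ends 140
f at 140 (size 1, align 1) → ends 141
tail pad 3 to reach multiple of 8
total 144 bytes, alignment 8
152 − 144 = 8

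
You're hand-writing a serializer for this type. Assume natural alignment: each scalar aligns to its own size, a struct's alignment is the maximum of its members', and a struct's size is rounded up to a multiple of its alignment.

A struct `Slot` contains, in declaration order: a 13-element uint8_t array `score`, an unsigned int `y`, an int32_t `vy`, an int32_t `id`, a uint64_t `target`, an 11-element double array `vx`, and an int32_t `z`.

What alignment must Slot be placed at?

8

member alignments: score=1, y=4, vy=4, id=4, target=8, vx=8, z=4
max = 8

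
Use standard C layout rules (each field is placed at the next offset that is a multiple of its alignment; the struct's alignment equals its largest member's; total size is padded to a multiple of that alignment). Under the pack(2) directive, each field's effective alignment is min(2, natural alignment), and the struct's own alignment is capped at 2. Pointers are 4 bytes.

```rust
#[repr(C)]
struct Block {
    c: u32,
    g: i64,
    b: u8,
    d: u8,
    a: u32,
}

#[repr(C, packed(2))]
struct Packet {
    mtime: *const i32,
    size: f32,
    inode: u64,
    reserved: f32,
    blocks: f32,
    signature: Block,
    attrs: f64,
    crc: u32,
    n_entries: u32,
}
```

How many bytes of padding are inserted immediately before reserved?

0

Block: @0: c [4B, align 4] → 4; +4 pad (align 8); @8: g [8B, align 8] → 16; @16: b [1B, align 1] → 17; @17: d [1B, align 1] → 18; +2 pad (align 4); @20: a [4B, align 4] → 24; size 24, align 8
@0: mtime [4B, align 2] → 4
@4: size [4B, align 2] → 8
@8: inode [8B, align 2] → 16
@16: reserved [4B, align 2] → 20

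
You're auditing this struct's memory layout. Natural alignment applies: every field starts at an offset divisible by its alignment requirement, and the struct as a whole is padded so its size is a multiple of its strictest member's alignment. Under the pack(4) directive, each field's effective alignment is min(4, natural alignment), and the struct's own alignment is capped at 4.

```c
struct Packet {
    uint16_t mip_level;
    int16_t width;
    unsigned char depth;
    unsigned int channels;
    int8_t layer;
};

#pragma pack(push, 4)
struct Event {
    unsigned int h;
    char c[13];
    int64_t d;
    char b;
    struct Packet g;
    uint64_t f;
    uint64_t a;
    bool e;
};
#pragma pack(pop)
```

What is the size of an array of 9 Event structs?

612

Packet: 0..2  mip_level  (2B, 2-aligned); 2..4  width  (2B, 2-aligned); 4..5  depth  (1B, 1-aligned); 5..8  -- padding (3B); 8..12  channels  (4B, 4-aligned); 12..13  layer  (1B, 1-aligned); 13..16  -- tail padding (3B); sizeof = 16, alignof = 4
0..4  h  (4B, 4-aligned)
4..17  c  (13B, 1-aligned)
17..20  -- padding (3B)
20..28  d  (8B, 4-aligned)
28..29  b  (1B, 1-aligned)
29..32  -- padding (3B)
32..48  g  (16B, 4-aligned)
48..56  f  (8B, 4-aligned)
56..64  a  (8B, 4-aligned)
64..65  e  (1B, 1-aligned)
65..68  -- tail padding (3B)
sizeof = 68, alignof = 4
array of 9: 9 × 68 = 612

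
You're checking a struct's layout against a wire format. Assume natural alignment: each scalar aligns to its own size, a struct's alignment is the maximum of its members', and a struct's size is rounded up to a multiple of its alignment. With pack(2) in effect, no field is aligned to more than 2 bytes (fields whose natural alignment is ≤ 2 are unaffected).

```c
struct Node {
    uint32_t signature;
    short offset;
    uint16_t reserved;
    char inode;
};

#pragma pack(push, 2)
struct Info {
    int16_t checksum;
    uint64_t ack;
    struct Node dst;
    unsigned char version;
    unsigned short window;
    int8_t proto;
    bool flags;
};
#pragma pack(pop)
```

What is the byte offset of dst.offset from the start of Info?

14

Node: signature at 0 (size 4, align 4) → ends 4; offset at 4 (size 2, align 2) → ends 6; reserved at 6 (size 2, align 2) → ends 8; inode at 8 (size 1, align 1) → ends 9; tail pad 3 to reach multiple of 4; total 12 bytes, alignment 4
checksum at 0 (size 2, align 2) → ends 2
ack at 2 (size 8, align 2) → ends 10
dst at 10 (size 12, align 2) → ends 22
within Node: offset at 4
10 + 4 = 14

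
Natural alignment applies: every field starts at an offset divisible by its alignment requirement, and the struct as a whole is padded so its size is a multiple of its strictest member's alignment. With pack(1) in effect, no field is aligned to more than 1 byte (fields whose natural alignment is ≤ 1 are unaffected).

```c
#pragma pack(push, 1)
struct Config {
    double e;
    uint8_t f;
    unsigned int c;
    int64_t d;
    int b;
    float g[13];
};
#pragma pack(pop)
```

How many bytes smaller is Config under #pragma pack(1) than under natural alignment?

natural layout:
  @0: e [8B, align 8] → 8
  @8: f [1B, align 1] → 9
  +3 pad (align 4)
  @12: c [4B, align 4] → 16
  @16: d [8B, align 8] → 24
  @24: b [4B, align 4] → 28
  @28: g [52B, align 4] → 80
  size 80, align 8
packed(1) layout:
  @0: e [8B, align 1] → 8
  @8: f [1B, align 1] → 9
  @9: c [4B, align 1] → 13
  @13: d [8B, align 1] → 21
  @21: b [4B, align 1] → 25
  @25: g [52B, align 1] → 77
  size 77, align 1
80 − 77 = 3

3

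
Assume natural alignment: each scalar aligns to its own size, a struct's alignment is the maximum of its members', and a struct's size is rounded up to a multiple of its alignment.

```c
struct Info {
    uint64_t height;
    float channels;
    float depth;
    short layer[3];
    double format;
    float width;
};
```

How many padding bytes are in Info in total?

0..8  height  (8B, 8-aligned)
8..12  channels  (4B, 4-aligned)
12..16  depth  (4B, 4-aligned)
16..22  layer  (6B, 2-aligned)
22..24  -- padding (2B)
24..32  format  (8B, 8-aligned)
32..36  width  (4B, 4-aligned)
36..40  -- tail padding (4B)
sizeof = 40, alignof = 8
data bytes 34, size 40 → padding 6

6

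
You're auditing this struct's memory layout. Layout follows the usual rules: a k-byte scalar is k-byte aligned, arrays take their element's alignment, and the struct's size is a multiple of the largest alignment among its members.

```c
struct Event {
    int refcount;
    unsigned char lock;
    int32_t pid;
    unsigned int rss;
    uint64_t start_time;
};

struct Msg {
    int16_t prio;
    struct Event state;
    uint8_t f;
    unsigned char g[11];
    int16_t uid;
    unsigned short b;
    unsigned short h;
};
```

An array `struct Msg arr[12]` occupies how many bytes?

672

Event: refcount at 0 (size 4, align 4) → ends 4; lock at 4 (size 1, align 1) → ends 5; pad 3 to align 4 for pid; pid at 8 (size 4, align 4) → ends 12; rss at 12 (size 4, align 4) → ends 16; start_time at 16 (size 8, align 8) → ends 24; total 24 bytes, alignment 8
prio at 0 (size 2, align 2) → ends 2
pad 6 to align 8 for state
state at 8 (size 24, align 8) → ends 32
f at 32 (size 1, align 1) → ends 33
g at 33 (size 11, align 1) → ends 44
uid at 44 (size 2, align 2) → ends 46
b at 46 (size 2, align 2) → ends 48
h at 48 (size 2, align 2) → ends 50
tail pad 6 to reach multiple of 8
total 56 bytes, alignment 8
array of 12: 12 × 56 = 672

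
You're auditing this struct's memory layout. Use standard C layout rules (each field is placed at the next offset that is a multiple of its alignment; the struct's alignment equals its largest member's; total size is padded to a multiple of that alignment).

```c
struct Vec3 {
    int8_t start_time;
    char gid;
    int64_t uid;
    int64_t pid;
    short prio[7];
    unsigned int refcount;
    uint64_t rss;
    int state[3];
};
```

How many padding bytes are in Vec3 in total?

start_time at 0 (size 1, align 1) → ends 1
gid at 1 (size 1, align 1) → ends 2
pad 6 to align 8 for uid
uid at 8 (size 8, align 8) → ends 16
pid at 16 (size 8, align 8) → ends 24
prio at 24 (size 14, align 2) → ends 38
pad 2 to align 4 for refcount
refcount at 40 (size 4, align 4) → ends 44
pad 4 to align 8 for rss
rss at 48 (size 8, align 8) → ends 56
state at 56 (size 12, align 4) → ends 68
tail pad 4 to reach multiple of 8
total 72 bytes, alignment 8
data bytes 56, size 72 → padding 16

16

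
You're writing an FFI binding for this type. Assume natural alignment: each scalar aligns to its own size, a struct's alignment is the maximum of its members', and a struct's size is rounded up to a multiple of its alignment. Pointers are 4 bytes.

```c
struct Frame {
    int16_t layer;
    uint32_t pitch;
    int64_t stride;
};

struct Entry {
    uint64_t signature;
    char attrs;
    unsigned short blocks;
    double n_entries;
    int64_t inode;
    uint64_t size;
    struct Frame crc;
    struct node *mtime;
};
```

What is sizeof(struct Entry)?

Frame: layer at 0 (size 2, align 2) → ends 2; pad 2 to align 4 for pitch; pitch at 4 (size 4, align 4) → ends 8; stride at 8 (size 8, align 8) → ends 16; total 16 bytes, alignment 8
signature at 0 (size 8, align 8) → ends 8
attrs at 8 (size 1, align 1) → ends 9
pad 1 to align 2 for blocks
blocks at 10 (size 2, align 2) → ends 12
pad 4 to align 8 for n_entries
n_entries at 16 (size 8, align 8) → ends 24
inode at 24 (size 8, align 8) → ends 32
size at 32 (size 8, align 8) → ends 40
crc at 40 (size 16, align 8) → ends 56
mtime at 56 (size 4, align 4) → ends 60
tail pad 4 to reach multiple of 8
total 64 bytes, alignment 8

64 bytes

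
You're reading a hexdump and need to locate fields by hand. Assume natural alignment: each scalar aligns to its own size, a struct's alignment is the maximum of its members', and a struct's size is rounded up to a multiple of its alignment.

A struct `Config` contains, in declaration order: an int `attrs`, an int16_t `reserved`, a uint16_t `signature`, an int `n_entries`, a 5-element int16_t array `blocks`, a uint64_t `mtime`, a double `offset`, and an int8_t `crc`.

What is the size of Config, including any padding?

48 bytes

0..4  attrs  (4B, 4-aligned)
4..6  reserved  (2B, 2-aligned)
6..8  signature  (2B, 2-aligned)
8..12  n_entries  (4B, 4-aligned)
12..22  blocks  (10B, 2-aligned)
22..24  -- padding (2B)
24..32  mtime  (8B, 8-aligned)
32..40  offset  (8B, 8-aligned)
40..41  crc  (1B, 1-aligned)
41..48  -- tail padding (7B)
sizeof = 48, alignof = 8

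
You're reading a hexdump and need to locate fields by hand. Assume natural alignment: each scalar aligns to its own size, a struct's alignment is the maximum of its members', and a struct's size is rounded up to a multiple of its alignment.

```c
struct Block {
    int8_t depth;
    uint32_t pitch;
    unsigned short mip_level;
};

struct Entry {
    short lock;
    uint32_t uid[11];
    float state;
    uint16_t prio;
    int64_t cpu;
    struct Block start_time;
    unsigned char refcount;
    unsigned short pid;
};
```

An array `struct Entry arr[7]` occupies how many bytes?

560

Block: @0: depth [1B, align 1] → 1; +3 pad (align 4); @4: pitch [4B, align 4] → 8; @8: mip_level [2B, align 2] → 10; +2 tail pad (align 4); size 12, align 4
@0: lock [2B, align 2] → 2
+2 pad (align 4)
@4: uid [44B, align 4] → 48
@48: state [4B, align 4] → 52
@52: prio [2B, align 2] → 54
+2 pad (align 8)
@56: cpu [8B, align 8] → 64
@64: start_time [12B, align 4] → 76
@76: refcount [1B, align 1] → 77
+1 pad (align 2)
@78: pid [2B, align 2] → 80
size 80, align 8
array of 7: 7 × 80 = 560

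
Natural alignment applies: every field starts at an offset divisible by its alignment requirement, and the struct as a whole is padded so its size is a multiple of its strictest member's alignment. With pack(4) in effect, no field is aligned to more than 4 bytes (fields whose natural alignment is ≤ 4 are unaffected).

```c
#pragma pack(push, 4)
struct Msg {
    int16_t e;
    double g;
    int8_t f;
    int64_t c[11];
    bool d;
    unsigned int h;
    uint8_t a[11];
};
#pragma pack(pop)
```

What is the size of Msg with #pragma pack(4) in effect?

124

@0: e [2B, align 2] → 2
+2 pad (align 4)
@4: g [8B, align 4] → 12
@12: f [1B, align 1] → 13
+3 pad (align 4)
@16: c [88B, align 4] → 104
@104: d [1B, align 1] → 105
+3 pad (align 4)
@108: h [4B, align 4] → 112
@112: a [11B, align 1] → 123
+1 tail pad (align 4)
size 124, align 4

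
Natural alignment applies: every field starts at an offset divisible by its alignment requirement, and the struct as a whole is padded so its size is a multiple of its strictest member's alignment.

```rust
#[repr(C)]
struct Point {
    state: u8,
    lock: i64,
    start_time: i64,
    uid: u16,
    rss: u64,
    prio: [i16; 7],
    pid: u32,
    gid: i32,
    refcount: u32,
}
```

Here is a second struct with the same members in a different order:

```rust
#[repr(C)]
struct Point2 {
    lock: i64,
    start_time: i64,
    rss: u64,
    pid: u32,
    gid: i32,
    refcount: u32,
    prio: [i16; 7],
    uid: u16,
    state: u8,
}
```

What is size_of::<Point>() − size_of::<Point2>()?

16

state at 0 (size 1, align 1) → ends 1
pad 7 to align 8 for lock
lock at 8 (size 8, align 8) → ends 16
start_time at 16 (size 8, align 8) → ends 24
uid at 24 (size 2, align 2) → ends 26
pad 6 to align 8 for rss
rss at 32 (size 8, align 8) → ends 40
prio at 40 (size 14, align 2) → ends 54
pad 2 to align 4 for pid
pid at 56 (size 4, align 4) → ends 60
gid at 60 (size 4, align 4) → ends 64
refcount at 64 (size 4, align 4) → ends 68
tail pad 4 to reach multiple of 8
total 72 bytes, alignment 8
— Point2 —
lock at 0 (size 8, align 8) → ends 8
start_time at 8 (size 8, align 8) → ends 16
rss at 16 (size 8, align 8) → ends 24
pid at 24 (size 4, align 4) → ends 28
gid at 28 (size 4, align 4) → ends 32
refcount at 32 (size 4, align 4) → ends 36
prio at 36 (size 14, align 2) → ends 50
uid at 50 (size 2, align 2) → ends 52
state at 52 (size 1, align 1) → ends 53
tail pad 3 to reach multiple of 8
total 56 bytes, alignment 8
72 − 56 = 16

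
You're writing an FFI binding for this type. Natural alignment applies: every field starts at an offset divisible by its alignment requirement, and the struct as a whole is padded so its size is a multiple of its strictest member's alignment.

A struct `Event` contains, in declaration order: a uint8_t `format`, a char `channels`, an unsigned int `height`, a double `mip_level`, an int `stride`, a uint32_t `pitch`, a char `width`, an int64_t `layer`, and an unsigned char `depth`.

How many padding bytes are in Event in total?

16

format at 0 (size 1, align 1) → ends 1
channels at 1 (size 1, align 1) → ends 2
pad 2 to align 4 for height
height at 4 (size 4, align 4) → ends 8
mip_level at 8 (size 8, align 8) → ends 16
stride at 16 (size 4, align 4) → ends 20
pitch at 20 (size 4, align 4) → ends 24
width at 24 (size 1, align 1) → ends 25
pad 7 to align 8 for layer
layer at 32 (size 8, align 8) → ends 40
depth at 40 (size 1, align 1) → ends 41
tail pad 7 to reach multiple of 8
total 48 bytes, alignment 8
data bytes 32, size 48 → padding 16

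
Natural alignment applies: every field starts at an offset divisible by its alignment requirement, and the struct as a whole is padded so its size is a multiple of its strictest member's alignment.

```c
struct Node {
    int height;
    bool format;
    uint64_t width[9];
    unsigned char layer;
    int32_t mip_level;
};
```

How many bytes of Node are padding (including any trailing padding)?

height at 0 (size 4, align 4) → ends 4
format at 4 (size 1, align 1) → ends 5
pad 3 to align 8 for width
width at 8 (size 72, align 8) → ends 80
layer at 80 (size 1, align 1) → ends 81
pad 3 to align 4 for mip_level
mip_level at 84 (size 4, align 4) → ends 88
total 88 bytes, alignment 8
data bytes 82, size 88 → padding 6

6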